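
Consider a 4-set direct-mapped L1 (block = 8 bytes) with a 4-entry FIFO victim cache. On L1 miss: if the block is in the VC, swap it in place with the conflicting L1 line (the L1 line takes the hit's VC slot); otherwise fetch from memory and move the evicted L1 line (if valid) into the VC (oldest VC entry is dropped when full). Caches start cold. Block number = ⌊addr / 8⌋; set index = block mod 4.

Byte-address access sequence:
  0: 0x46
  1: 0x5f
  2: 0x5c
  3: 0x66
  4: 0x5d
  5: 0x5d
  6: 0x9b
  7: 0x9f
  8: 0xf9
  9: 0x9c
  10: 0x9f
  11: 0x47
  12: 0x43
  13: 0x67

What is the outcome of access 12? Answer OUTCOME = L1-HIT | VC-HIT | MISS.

OUTCOME = L1-HIT

  [0] addr=0x46 blk=8 s=0: MISS | VC []
  [1] addr=0x5f blk=11 s=3: MISS | VC []
  [2] addr=0x5c blk=11 s=3: L1-HIT | VC []
  [3] addr=0x66 blk=12 s=0: MISS | VC [8]
  [4] addr=0x5d blk=11 s=3: L1-HIT | VC [8]
  [5] addr=0x5d blk=11 s=3: L1-HIT | VC [8]
  [6] addr=0x9b blk=19 s=3: MISS | VC [8, 11]
  [7] addr=0x9f blk=19 s=3: L1-HIT | VC [8, 11]
  [8] addr=0xf9 blk=31 s=3: MISS | VC [8, 11, 19]
  [9] addr=0x9c blk=19 s=3: VC-HIT | VC [8, 11, 31]
  [10] addr=0x9f blk=19 s=3: L1-HIT | VC [8, 11, 31]
  [11] addr=0x47 blk=8 s=0: VC-HIT | VC [12, 11, 31]
  [12] addr=0x43 blk=8 s=0: L1-HIT | VC [12, 11, 31]
  [13] addr=0x67 blk=12 s=0: VC-HIT | VC [8, 11, 31]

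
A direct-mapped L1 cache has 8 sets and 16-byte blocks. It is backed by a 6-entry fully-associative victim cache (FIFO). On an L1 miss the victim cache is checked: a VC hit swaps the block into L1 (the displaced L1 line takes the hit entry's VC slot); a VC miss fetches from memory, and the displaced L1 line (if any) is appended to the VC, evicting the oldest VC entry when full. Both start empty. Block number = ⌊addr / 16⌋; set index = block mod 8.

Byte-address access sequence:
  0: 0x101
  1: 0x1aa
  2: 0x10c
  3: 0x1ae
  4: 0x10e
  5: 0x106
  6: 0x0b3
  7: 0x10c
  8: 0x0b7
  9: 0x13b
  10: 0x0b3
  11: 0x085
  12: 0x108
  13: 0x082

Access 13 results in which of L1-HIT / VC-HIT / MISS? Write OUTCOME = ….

OUTCOME = VC-HIT

  [0] addr=0x101 blk=16 s=0: MISS | VC []
  [1] addr=0x1aa blk=26 s=2: MISS | VC []
  [2] addr=0x10c blk=16 s=0: L1-HIT | VC []
  [3] addr=0x1ae blk=26 s=2: L1-HIT | VC []
  [4] addr=0x10e blk=16 s=0: L1-HIT | VC []
  [5] addr=0x106 blk=16 s=0: L1-HIT | VC []
  [6] addr=0xb3 blk=11 s=3: MISS | VC []
  [7] addr=0x10c blk=16 s=0: L1-HIT | VC []
  [8] addr=0xb7 blk=11 s=3: L1-HIT | VC []
  [9] addr=0x13b blk=19 s=3: MISS | VC [11]
  [10] addr=0xb3 blk=11 s=3: VC-HIT | VC [19]
  [11] addr=0x85 blk=8 s=0: MISS | VC [19, 16]
  [12] addr=0x108 blk=16 s=0: VC-HIT | VC [19, 8]
  [13] addr=0x82 blk=8 s=0: VC-HIT | VC [19, 16]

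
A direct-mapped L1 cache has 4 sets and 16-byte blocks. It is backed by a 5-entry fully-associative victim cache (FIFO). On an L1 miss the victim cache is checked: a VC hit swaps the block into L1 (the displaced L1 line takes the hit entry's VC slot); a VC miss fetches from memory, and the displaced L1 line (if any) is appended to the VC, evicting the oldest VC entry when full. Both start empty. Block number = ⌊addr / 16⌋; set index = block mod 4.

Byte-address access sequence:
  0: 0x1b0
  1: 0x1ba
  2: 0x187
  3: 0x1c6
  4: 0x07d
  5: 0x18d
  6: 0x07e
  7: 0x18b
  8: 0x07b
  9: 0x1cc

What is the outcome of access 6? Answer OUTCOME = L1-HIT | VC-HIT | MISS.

OUTCOME = L1-HIT

  [0] addr=0x1b0 blk=27 s=3: MISS | VC []
  [1] addr=0x1ba blk=27 s=3: L1-HIT | VC []
  [2] addr=0x187 blk=24 s=0: MISS | VC []
  [3] addr=0x1c6 blk=28 s=0: MISS | VC [24]
  [4] addr=0x7d blk=7 s=3: MISS | VC [24, 27]
  [5] addr=0x18d blk=24 s=0: VC-HIT | VC [28, 27]
  [6] addr=0x7e blk=7 s=3: L1-HIT | VC [28, 27]
  [7] addr=0x18b blk=24 s=0: L1-HIT | VC [28, 27]
  [8] addr=0x7b blk=7 s=3: L1-HIT | VC [28, 27]
  [9] addr=0x1cc blk=28 s=0: VC-HIT | VC [24, 27]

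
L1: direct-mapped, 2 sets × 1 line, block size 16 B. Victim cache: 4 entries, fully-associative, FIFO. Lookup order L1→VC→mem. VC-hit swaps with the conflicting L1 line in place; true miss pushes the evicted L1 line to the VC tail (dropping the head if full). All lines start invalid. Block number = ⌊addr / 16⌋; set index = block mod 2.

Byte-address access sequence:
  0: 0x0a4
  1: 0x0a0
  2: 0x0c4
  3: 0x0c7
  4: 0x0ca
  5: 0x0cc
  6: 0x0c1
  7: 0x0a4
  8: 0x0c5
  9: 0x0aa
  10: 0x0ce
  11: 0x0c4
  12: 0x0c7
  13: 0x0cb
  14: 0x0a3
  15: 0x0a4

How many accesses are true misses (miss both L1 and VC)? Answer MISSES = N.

MISSES = 2

  [0] addr=0xa4 blk=10 s=0: MISS | VC []
  [1] addr=0xa0 blk=10 s=0: L1-HIT | VC []
  [2] addr=0xc4 blk=12 s=0: MISS | VC [10]
  [3] addr=0xc7 blk=12 s=0: L1-HIT | VC [10]
  [4] addr=0xca blk=12 s=0: L1-HIT | VC [10]
  [5] addr=0xcc blk=12 s=0: L1-HIT | VC [10]
  [6] addr=0xc1 blk=12 s=0: L1-HIT | VC [10]
  [7] addr=0xa4 blk=10 s=0: VC-HIT | VC [12]
  [8] addr=0xc5 blk=12 s=0: VC-HIT | VC [10]
  [9] addr=0xaa blk=10 s=0: VC-HIT | VC [12]
  [10] addr=0xce blk=12 s=0: VC-HIT | VC [10]
  [11] addr=0xc4 blk=12 s=0: L1-HIT | VC [10]
  [12] addr=0xc7 blk=12 s=0: L1-HIT | VC [10]
  [13] addr=0xcb blk=12 s=0: L1-HIT | VC [10]
  [14] addr=0xa3 blk=10 s=0: VC-HIT | VC [12]
  [15] addr=0xa4 blk=10 s=0: L1-HIT | VC [12]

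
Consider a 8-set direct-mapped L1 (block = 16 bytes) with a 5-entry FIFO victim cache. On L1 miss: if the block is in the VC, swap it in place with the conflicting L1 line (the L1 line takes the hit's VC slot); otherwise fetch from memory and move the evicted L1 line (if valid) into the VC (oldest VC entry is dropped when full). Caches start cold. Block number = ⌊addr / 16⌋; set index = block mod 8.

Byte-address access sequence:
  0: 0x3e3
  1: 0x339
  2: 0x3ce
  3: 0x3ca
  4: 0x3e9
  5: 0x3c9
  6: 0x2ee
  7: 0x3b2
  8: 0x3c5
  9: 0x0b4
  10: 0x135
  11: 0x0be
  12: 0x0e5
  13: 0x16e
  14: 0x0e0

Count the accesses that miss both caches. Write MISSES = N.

MISSES = 9

  [0] addr=0x3e3 blk=62 s=6: MISS | VC []
  [1] addr=0x339 blk=51 s=3: MISS | VC []
  [2] addr=0x3ce blk=60 s=4: MISS | VC []
  [3] addr=0x3ca blk=60 s=4: L1-HIT | VC []
  [4] addr=0x3e9 blk=62 s=6: L1-HIT | VC []
  [5] addr=0x3c9 blk=60 s=4: L1-HIT | VC []
  [6] addr=0x2ee blk=46 s=6: MISS | VC [62]
  [7] addr=0x3b2 blk=59 s=3: MISS | VC [62, 51]
  [8] addr=0x3c5 blk=60 s=4: L1-HIT | VC [62, 51]
  [9] addr=0xb4 blk=11 s=3: MISS | VC [62, 51, 59]
  [10] addr=0x135 blk=19 s=3: MISS | VC [62, 51, 59, 11]
  [11] addr=0xbe blk=11 s=3: VC-HIT | VC [62, 51, 59, 19]
  [12] addr=0xe5 blk=14 s=6: MISS | VC [62, 51, 59, 19, 46]
  [13] addr=0x16e blk=22 s=6: MISS | VC [51, 59, 19, 46, 14]
  [14] addr=0xe0 blk=14 s=6: VC-HIT | VC [51, 59, 19, 46, 22]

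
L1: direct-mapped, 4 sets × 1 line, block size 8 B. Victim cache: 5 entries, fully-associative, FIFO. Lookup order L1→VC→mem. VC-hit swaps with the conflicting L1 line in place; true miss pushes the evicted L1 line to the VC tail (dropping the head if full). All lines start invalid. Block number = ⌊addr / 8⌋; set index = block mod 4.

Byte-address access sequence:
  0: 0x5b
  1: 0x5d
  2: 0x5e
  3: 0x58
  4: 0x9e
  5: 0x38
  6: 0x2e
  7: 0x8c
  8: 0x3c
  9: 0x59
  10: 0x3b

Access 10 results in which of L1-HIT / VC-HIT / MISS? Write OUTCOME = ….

OUTCOME = VC-HIT

  [0] addr=0x5b blk=11 s=3: MISS | VC []
  [1] addr=0x5d blk=11 s=3: L1-HIT | VC []
  [2] addr=0x5e blk=11 s=3: L1-HIT | VC []
  [3] addr=0x58 blk=11 s=3: L1-HIT | VC []
  [4] addr=0x9e blk=19 s=3: MISS | VC [11]
  [5] addr=0x38 blk=7 s=3: MISS | VC [11, 19]
  [6] addr=0x2e blk=5 s=1: MISS | VC [11, 19]
  [7] addr=0x8c blk=17 s=1: MISS | VC [11, 19, 5]
  [8] addr=0x3c blk=7 s=3: L1-HIT | VC [11, 19, 5]
  [9] addr=0x59 blk=11 s=3: VC-HIT | VC [7, 19, 5]
  [10] addr=0x3b blk=7 s=3: VC-HIT | VC [11, 19, 5]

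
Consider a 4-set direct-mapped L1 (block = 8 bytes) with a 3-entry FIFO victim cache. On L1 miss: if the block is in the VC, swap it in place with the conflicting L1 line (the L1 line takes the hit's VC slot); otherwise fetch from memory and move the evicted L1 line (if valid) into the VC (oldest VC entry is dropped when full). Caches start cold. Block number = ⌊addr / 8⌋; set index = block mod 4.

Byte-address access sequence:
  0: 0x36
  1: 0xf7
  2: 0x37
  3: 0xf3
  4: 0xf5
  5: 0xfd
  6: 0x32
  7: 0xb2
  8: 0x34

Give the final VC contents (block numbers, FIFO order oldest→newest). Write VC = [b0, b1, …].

VC = [30, 22]

  [0] addr=0x36 blk=6 s=2: MISS | VC []
  [1] addr=0xf7 blk=30 s=2: MISS | VC [6]
  [2] addr=0x37 blk=6 s=2: VC-HIT | VC [30]
  [3] addr=0xf3 blk=30 s=2: VC-HIT | VC [6]
  [4] addr=0xf5 blk=30 s=2: L1-HIT | VC [6]
  [5] addr=0xfd blk=31 s=3: MISS | VC [6]
  [6] addr=0x32 blk=6 s=2: VC-HIT | VC [30]
  [7] addr=0xb2 blk=22 s=2: MISS | VC [30, 6]
  [8] addr=0x34 blk=6 s=2: VC-HIT | VC [30, 22]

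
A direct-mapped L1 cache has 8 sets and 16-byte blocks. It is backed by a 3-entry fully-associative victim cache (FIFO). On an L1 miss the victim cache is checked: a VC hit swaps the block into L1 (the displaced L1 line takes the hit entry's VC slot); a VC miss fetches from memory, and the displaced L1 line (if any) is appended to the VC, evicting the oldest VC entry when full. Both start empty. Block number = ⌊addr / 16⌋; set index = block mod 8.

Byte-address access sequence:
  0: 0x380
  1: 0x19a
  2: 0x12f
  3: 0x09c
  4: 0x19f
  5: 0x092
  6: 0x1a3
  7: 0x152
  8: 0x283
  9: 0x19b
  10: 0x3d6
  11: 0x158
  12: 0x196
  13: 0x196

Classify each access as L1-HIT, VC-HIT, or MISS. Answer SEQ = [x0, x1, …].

0: 0x380 (blk 56, set 0) → MISS  vc=[]
1: 0x19a (blk 25, set 1) → MISS  vc=[]
2: 0x12f (blk 18, set 2) → MISS  vc=[]
3: 0x9c (blk 9, set 1) → MISS  vc=[25]
4: 0x19f (blk 25, set 1) → VC-HIT  vc=[9]
5: 0x92 (blk 9, set 1) → VC-HIT  vc=[25]
6: 0x1a3 (blk 26, set 2) → MISS  vc=[25, 18]
7: 0x152 (blk 21, set 5) → MISS  vc=[25, 18]
8: 0x283 (blk 40, set 0) → MISS  vc=[25, 18, 56]
9: 0x19b (blk 25, set 1) → VC-HIT  vc=[9, 18, 56]
10: 0x3d6 (blk 61, set 5) → MISS  vc=[18, 56, 21]
11: 0x158 (blk 21, set 5) → VC-HIT  vc=[18, 56, 61]
12: 0x196 (blk 25, set 1) → L1-HIT  vc=[18, 56, 61]
13: 0x196 (blk 25, set 1) → L1-HIT  vc=[18, 56, 61]

SEQ = [MISS, MISS, MISS, MISS, VC-HIT, VC-HIT, MISS, MISS, MISS, VC-HIT, MISS, VC-HIT, L1-HIT, L1-HIT]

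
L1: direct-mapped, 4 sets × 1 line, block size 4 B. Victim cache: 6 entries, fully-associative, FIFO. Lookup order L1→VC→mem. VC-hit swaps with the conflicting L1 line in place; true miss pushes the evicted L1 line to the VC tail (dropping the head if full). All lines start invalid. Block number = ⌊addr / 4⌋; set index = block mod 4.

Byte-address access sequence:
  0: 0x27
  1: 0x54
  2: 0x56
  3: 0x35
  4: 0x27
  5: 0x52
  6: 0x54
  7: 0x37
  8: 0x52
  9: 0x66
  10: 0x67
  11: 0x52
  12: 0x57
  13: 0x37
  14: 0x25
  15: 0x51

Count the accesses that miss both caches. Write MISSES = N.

  [0] addr=0x27 blk=9 s=1: MISS | VC []
  [1] addr=0x54 blk=21 s=1: MISS | VC [9]
  [2] addr=0x56 blk=21 s=1: L1-HIT | VC [9]
  [3] addr=0x35 blk=13 s=1: MISS | VC [9, 21]
  [4] addr=0x27 blk=9 s=1: VC-HIT | VC [13, 21]
  [5] addr=0x52 blk=20 s=0: MISS | VC [13, 21]
  [6] addr=0x54 blk=21 s=1: VC-HIT | VC [13, 9]
  [7] addr=0x37 blk=13 s=1: VC-HIT | VC [21, 9]
  [8] addr=0x52 blk=20 s=0: L1-HIT | VC [21, 9]
  [9] addr=0x66 blk=25 s=1: MISS | VC [21, 9, 13]
  [10] addr=0x67 blk=25 s=1: L1-HIT | VC [21, 9, 13]
  [11] addr=0x52 blk=20 s=0: L1-HIT | VC [21, 9, 13]
  [12] addr=0x57 blk=21 s=1: VC-HIT | VC [25, 9, 13]
  [13] addr=0x37 blk=13 s=1: VC-HIT | VC [25, 9, 21]
  [14] addr=0x25 blk=9 s=1: VC-HIT | VC [25, 13, 21]
  [15] addr=0x51 blk=20 s=0: L1-HIT | VC [25, 13, 21]

MISSES = 5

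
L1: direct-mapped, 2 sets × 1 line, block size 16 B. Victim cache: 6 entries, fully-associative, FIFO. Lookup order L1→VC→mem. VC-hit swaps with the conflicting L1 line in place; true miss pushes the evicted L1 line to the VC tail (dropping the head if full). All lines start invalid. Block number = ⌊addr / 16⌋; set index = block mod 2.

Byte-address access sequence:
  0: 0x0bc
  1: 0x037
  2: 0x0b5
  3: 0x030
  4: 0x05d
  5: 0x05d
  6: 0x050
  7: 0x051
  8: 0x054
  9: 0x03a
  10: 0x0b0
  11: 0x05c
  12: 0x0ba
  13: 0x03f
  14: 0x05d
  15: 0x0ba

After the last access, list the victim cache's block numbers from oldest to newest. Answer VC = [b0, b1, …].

VC = [5, 3]

  [0] addr=0xbc blk=11 s=1: MISS | VC []
  [1] addr=0x37 blk=3 s=1: MISS | VC [11]
  [2] addr=0xb5 blk=11 s=1: VC-HIT | VC [3]
  [3] addr=0x30 blk=3 s=1: VC-HIT | VC [11]
  [4] addr=0x5d blk=5 s=1: MISS | VC [11, 3]
  [5] addr=0x5d blk=5 s=1: L1-HIT | VC [11, 3]
  [6] addr=0x50 blk=5 s=1: L1-HIT | VC [11, 3]
  [7] addr=0x51 blk=5 s=1: L1-HIT | VC [11, 3]
  [8] addr=0x54 blk=5 s=1: L1-HIT | VC [11, 3]
  [9] addr=0x3a blk=3 s=1: VC-HIT | VC [11, 5]
  [10] addr=0xb0 blk=11 s=1: VC-HIT | VC [3, 5]
  [11] addr=0x5c blk=5 s=1: VC-HIT | VC [3, 11]
  [12] addr=0xba blk=11 s=1: VC-HIT | VC [3, 5]
  [13] addr=0x3f blk=3 s=1: VC-HIT | VC [11, 5]
  [14] addr=0x5d blk=5 s=1: VC-HIT | VC [11, 3]
  [15] addr=0xba blk=11 s=1: VC-HIT | VC [5, 3]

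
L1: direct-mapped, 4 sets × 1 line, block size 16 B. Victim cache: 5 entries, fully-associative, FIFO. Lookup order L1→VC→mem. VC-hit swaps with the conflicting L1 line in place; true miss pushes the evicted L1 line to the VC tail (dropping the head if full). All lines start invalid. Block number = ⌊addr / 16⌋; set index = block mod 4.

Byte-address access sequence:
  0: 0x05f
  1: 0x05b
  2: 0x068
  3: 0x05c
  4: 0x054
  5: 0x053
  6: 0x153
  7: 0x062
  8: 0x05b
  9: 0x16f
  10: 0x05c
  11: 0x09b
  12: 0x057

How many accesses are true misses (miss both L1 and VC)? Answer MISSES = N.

MISSES = 5

#0 0x5f→b5/s1 MISS; vc=[]
#1 0x5b→b5/s1 L1-HIT; vc=[]
#2 0x68→b6/s2 MISS; vc=[]
#3 0x5c→b5/s1 L1-HIT; vc=[]
#4 0x54→b5/s1 L1-HIT; vc=[]
#5 0x53→b5/s1 L1-HIT; vc=[]
#6 0x153→b21/s1 MISS; vc=[5]
#7 0x62→b6/s2 L1-HIT; vc=[5]
#8 0x5b→b5/s1 VC-HIT; vc=[21]
#9 0x16f→b22/s2 MISS; vc=[21,6]
#10 0x5c→b5/s1 L1-HIT; vc=[21,6]
#11 0x9b→b9/s1 MISS; vc=[21,6,5]
#12 0x57→b5/s1 VC-HIT; vc=[21,6,9]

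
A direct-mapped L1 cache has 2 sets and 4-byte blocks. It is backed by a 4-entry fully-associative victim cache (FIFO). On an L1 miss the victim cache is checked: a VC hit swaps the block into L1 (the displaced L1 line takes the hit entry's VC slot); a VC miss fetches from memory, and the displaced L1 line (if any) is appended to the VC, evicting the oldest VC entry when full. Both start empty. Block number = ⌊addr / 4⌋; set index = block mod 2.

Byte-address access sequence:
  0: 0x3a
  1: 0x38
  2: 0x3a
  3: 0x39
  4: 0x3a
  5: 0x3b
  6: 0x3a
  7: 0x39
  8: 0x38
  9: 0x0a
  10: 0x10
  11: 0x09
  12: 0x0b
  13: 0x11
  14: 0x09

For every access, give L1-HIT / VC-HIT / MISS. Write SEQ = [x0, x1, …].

SEQ = [MISS, L1-HIT, L1-HIT, L1-HIT, L1-HIT, L1-HIT, L1-HIT, L1-HIT, L1-HIT, MISS, MISS, VC-HIT, L1-HIT, VC-HIT, VC-HIT]

  [0] addr=0x3a blk=14 s=0: MISS | VC []
  [1] addr=0x38 blk=14 s=0: L1-HIT | VC []
  [2] addr=0x3a blk=14 s=0: L1-HIT | VC []
  [3] addr=0x39 blk=14 s=0: L1-HIT | VC []
  [4] addr=0x3a blk=14 s=0: L1-HIT | VC []
  [5] addr=0x3b blk=14 s=0: L1-HIT | VC []
  [6] addr=0x3a blk=14 s=0: L1-HIT | VC []
  [7] addr=0x39 blk=14 s=0: L1-HIT | VC []
  [8] addr=0x38 blk=14 s=0: L1-HIT | VC []
  [9] addr=0xa blk=2 s=0: MISS | VC [14]
  [10] addr=0x10 blk=4 s=0: MISS | VC [14, 2]
  [11] addr=0x9 blk=2 s=0: VC-HIT | VC [14, 4]
  [12] addr=0xb blk=2 s=0: L1-HIT | VC [14, 4]
  [13] addr=0x11 blk=4 s=0: VC-HIT | VC [14, 2]
  [14] addr=0x9 blk=2 s=0: VC-HIT | VC [14, 4]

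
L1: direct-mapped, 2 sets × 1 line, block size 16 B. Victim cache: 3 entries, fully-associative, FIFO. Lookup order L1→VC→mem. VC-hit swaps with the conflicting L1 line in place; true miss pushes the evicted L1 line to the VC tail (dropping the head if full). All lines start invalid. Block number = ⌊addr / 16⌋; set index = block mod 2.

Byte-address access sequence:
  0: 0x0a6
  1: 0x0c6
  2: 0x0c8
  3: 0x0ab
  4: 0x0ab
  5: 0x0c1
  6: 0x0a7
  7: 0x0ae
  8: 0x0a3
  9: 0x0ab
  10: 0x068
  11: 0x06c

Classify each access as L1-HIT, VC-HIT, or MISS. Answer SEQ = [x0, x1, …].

#0 0xa6→b10/s0 MISS; vc=[]
#1 0xc6→b12/s0 MISS; vc=[10]
#2 0xc8→b12/s0 L1-HIT; vc=[10]
#3 0xab→b10/s0 VC-HIT; vc=[12]
#4 0xab→b10/s0 L1-HIT; vc=[12]
#5 0xc1→b12/s0 VC-HIT; vc=[10]
#6 0xa7→b10/s0 VC-HIT; vc=[12]
#7 0xae→b10/s0 L1-HIT; vc=[12]
#8 0xa3→b10/s0 L1-HIT; vc=[12]
#9 0xab→b10/s0 L1-HIT; vc=[12]
#10 0x68→b6/s0 MISS; vc=[12,10]
#11 0x6c→b6/s0 L1-HIT; vc=[12,10]

SEQ = [MISS, MISS, L1-HIT, VC-HIT, L1-HIT, VC-HIT, VC-HIT, L1-HIT, L1-HIT, L1-HIT, MISS, L1-HIT]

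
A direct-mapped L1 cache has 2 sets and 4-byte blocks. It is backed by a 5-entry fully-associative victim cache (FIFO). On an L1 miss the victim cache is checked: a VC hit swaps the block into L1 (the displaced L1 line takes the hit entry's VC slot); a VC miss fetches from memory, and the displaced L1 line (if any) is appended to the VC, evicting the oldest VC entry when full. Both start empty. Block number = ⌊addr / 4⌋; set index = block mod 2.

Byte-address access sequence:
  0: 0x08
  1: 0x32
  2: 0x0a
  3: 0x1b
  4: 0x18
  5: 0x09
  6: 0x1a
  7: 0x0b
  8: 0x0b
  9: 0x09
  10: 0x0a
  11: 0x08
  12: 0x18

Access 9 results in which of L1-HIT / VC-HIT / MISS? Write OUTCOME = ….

OUTCOME = L1-HIT

  [0] addr=0x8 blk=2 s=0: MISS | VC []
  [1] addr=0x32 blk=12 s=0: MISS | VC [2]
  [2] addr=0xa blk=2 s=0: VC-HIT | VC [12]
  [3] addr=0x1b blk=6 s=0: MISS | VC [12, 2]
  [4] addr=0x18 blk=6 s=0: L1-HIT | VC [12, 2]
  [5] addr=0x9 blk=2 s=0: VC-HIT | VC [12, 6]
  [6] addr=0x1a blk=6 s=0: VC-HIT | VC [12, 2]
  [7] addr=0xb blk=2 s=0: VC-HIT | VC [12, 6]
  [8] addr=0xb blk=2 s=0: L1-HIT | VC [12, 6]
  [9] addr=0x9 blk=2 s=0: L1-HIT | VC [12, 6]
  [10] addr=0xa blk=2 s=0: L1-HIT | VC [12, 6]
  [11] addr=0x8 blk=2 s=0: L1-HIT | VC [12, 6]
  [12] addr=0x18 blk=6 s=0: VC-HIT | VC [12, 2]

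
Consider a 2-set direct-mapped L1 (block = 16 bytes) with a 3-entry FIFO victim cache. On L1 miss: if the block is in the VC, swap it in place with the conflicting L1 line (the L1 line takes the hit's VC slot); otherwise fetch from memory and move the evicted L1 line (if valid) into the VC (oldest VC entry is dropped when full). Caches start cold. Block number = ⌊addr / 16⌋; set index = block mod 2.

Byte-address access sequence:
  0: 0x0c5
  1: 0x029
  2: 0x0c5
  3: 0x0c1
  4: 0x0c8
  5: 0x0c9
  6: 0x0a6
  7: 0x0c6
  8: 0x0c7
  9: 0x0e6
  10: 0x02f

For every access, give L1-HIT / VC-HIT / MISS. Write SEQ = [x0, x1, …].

0: 0xc5 (blk 12, set 0) → MISS  vc=[]
1: 0x29 (blk 2, set 0) → MISS  vc=[12]
2: 0xc5 (blk 12, set 0) → VC-HIT  vc=[2]
3: 0xc1 (blk 12, set 0) → L1-HIT  vc=[2]
4: 0xc8 (blk 12, set 0) → L1-HIT  vc=[2]
5: 0xc9 (blk 12, set 0) → L1-HIT  vc=[2]
6: 0xa6 (blk 10, set 0) → MISS  vc=[2, 12]
7: 0xc6 (blk 12, set 0) → VC-HIT  vc=[2, 10]
8: 0xc7 (blk 12, set 0) → L1-HIT  vc=[2, 10]
9: 0xe6 (blk 14, set 0) → MISS  vc=[2, 10, 12]
10: 0x2f (blk 2, set 0) → VC-HIT  vc=[14, 10, 12]

SEQ = [MISS, MISS, VC-HIT, L1-HIT, L1-HIT, L1-HIT, MISS, VC-HIT, L1-HIT, MISS, VC-HIT]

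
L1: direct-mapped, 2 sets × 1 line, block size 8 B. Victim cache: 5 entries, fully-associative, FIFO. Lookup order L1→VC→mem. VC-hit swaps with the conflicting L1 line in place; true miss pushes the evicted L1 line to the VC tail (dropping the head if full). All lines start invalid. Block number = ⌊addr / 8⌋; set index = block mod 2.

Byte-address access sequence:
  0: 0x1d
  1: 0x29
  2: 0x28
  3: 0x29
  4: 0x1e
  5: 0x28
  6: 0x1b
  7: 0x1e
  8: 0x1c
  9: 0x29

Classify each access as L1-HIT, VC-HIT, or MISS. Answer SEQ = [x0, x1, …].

#0 0x1d→b3/s1 MISS; vc=[]
#1 0x29→b5/s1 MISS; vc=[3]
#2 0x28→b5/s1 L1-HIT; vc=[3]
#3 0x29→b5/s1 L1-HIT; vc=[3]
#4 0x1e→b3/s1 VC-HIT; vc=[5]
#5 0x28→b5/s1 VC-HIT; vc=[3]
#6 0x1b→b3/s1 VC-HIT; vc=[5]
#7 0x1e→b3/s1 L1-HIT; vc=[5]
#8 0x1c→b3/s1 L1-HIT; vc=[5]
#9 0x29→b5/s1 VC-HIT; vc=[3]

SEQ = [MISS, MISS, L1-HIT, L1-HIT, VC-HIT, VC-HIT, VC-HIT, L1-HIT, L1-HIT, VC-HIT]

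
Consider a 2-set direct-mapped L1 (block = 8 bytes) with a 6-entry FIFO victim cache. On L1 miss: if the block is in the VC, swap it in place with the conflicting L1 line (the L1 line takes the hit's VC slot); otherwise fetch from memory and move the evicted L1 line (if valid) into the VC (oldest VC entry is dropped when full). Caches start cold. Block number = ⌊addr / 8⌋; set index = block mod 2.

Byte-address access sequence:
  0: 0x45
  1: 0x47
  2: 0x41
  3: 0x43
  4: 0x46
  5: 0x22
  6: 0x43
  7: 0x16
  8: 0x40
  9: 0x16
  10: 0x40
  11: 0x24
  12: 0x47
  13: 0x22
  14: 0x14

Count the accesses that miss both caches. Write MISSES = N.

MISSES = 3

  [0] addr=0x45 blk=8 s=0: MISS | VC []
  [1] addr=0x47 blk=8 s=0: L1-HIT | VC []
  [2] addr=0x41 blk=8 s=0: L1-HIT | VC []
  [3] addr=0x43 blk=8 s=0: L1-HIT | VC []
  [4] addr=0x46 blk=8 s=0: L1-HIT | VC []
  [5] addr=0x22 blk=4 s=0: MISS | VC [8]
  [6] addr=0x43 blk=8 s=0: VC-HIT | VC [4]
  [7] addr=0x16 blk=2 s=0: MISS | VC [4, 8]
  [8] addr=0x40 blk=8 s=0: VC-HIT | VC [4, 2]
  [9] addr=0x16 blk=2 s=0: VC-HIT | VC [4, 8]
  [10] addr=0x40 blk=8 s=0: VC-HIT | VC [4, 2]
  [11] addr=0x24 blk=4 s=0: VC-HIT | VC [8, 2]
  [12] addr=0x47 blk=8 s=0: VC-HIT | VC [4, 2]
  [13] addr=0x22 blk=4 s=0: VC-HIT | VC [8, 2]
  [14] addr=0x14 blk=2 s=0: VC-HIT | VC [8, 4]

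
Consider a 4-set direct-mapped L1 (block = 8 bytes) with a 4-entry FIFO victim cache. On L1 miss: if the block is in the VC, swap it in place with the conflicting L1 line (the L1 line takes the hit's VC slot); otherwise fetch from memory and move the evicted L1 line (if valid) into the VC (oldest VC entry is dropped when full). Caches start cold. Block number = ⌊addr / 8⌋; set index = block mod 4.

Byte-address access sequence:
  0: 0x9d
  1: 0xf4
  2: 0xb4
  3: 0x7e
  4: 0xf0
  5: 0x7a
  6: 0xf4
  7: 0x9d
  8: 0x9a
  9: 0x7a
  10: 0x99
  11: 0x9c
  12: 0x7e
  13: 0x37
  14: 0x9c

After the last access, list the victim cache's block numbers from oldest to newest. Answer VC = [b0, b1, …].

VC = [22, 15, 30]

0: 0x9d (blk 19, set 3) → MISS  vc=[]
1: 0xf4 (blk 30, set 2) → MISS  vc=[]
2: 0xb4 (blk 22, set 2) → MISS  vc=[30]
3: 0x7e (blk 15, set 3) → MISS  vc=[30, 19]
4: 0xf0 (blk 30, set 2) → VC-HIT  vc=[22, 19]
5: 0x7a (blk 15, set 3) → L1-HIT  vc=[22, 19]
6: 0xf4 (blk 30, set 2) → L1-HIT  vc=[22, 19]
7: 0x9d (blk 19, set 3) → VC-HIT  vc=[22, 15]
8: 0x9a (blk 19, set 3) → L1-HIT  vc=[22, 15]
9: 0x7a (blk 15, set 3) → VC-HIT  vc=[22, 19]
10: 0x99 (blk 19, set 3) → VC-HIT  vc=[22, 15]
11: 0x9c (blk 19, set 3) → L1-HIT  vc=[22, 15]
12: 0x7e (blk 15, set 3) → VC-HIT  vc=[22, 19]
13: 0x37 (blk 6, set 2) → MISS  vc=[22, 19, 30]
14: 0x9c (blk 19, set 3) → VC-HIT  vc=[22, 15, 30]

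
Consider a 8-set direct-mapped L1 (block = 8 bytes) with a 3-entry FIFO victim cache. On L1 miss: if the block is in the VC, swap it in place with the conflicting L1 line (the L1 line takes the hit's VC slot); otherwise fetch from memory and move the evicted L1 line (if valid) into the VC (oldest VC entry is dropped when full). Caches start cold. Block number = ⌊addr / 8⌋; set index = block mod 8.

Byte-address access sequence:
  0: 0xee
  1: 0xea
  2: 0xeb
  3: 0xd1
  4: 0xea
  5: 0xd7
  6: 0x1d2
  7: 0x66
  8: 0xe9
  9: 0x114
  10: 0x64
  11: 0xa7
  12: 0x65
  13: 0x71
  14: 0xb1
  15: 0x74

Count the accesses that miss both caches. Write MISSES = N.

MISSES = 8

#0 0xee→b29/s5 MISS; vc=[]
#1 0xea→b29/s5 L1-HIT; vc=[]
#2 0xeb→b29/s5 L1-HIT; vc=[]
#3 0xd1→b26/s2 MISS; vc=[]
#4 0xea→b29/s5 L1-HIT; vc=[]
#5 0xd7→b26/s2 L1-HIT; vc=[]
#6 0x1d2→b58/s2 MISS; vc=[26]
#7 0x66→b12/s4 MISS; vc=[26]
#8 0xe9→b29/s5 L1-HIT; vc=[26]
#9 0x114→b34/s2 MISS; vc=[26,58]
#10 0x64→b12/s4 L1-HIT; vc=[26,58]
#11 0xa7→b20/s4 MISS; vc=[26,58,12]
#12 0x65→b12/s4 VC-HIT; vc=[26,58,20]
#13 0x71→b14/s6 MISS; vc=[26,58,20]
#14 0xb1→b22/s6 MISS; vc=[58,20,14]
#15 0x74→b14/s6 VC-HIT; vc=[58,20,22]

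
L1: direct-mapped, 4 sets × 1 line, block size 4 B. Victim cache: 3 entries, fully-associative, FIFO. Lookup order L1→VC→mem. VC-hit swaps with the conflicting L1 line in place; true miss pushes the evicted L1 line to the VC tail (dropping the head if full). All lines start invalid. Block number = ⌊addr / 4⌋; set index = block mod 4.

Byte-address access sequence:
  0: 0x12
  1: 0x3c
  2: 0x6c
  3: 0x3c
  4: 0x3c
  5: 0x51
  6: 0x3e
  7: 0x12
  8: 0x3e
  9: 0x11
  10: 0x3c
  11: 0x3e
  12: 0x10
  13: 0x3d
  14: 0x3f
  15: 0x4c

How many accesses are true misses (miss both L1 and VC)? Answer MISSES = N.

#0 0x12→b4/s0 MISS; vc=[]
#1 0x3c→b15/s3 MISS; vc=[]
#2 0x6c→b27/s3 MISS; vc=[15]
#3 0x3c→b15/s3 VC-HIT; vc=[27]
#4 0x3c→b15/s3 L1-HIT; vc=[27]
#5 0x51→b20/s0 MISS; vc=[27,4]
#6 0x3e→b15/s3 L1-HIT; vc=[27,4]
#7 0x12→b4/s0 VC-HIT; vc=[27,20]
#8 0x3e→b15/s3 L1-HIT; vc=[27,20]
#9 0x11→b4/s0 L1-HIT; vc=[27,20]
#10 0x3c→b15/s3 L1-HIT; vc=[27,20]
#11 0x3e→b15/s3 L1-HIT; vc=[27,20]
#12 0x10→b4/s0 L1-HIT; vc=[27,20]
#13 0x3d→b15/s3 L1-HIT; vc=[27,20]
#14 0x3f→b15/s3 L1-HIT; vc=[27,20]
#15 0x4c→b19/s3 MISS; vc=[27,20,15]

MISSES = 5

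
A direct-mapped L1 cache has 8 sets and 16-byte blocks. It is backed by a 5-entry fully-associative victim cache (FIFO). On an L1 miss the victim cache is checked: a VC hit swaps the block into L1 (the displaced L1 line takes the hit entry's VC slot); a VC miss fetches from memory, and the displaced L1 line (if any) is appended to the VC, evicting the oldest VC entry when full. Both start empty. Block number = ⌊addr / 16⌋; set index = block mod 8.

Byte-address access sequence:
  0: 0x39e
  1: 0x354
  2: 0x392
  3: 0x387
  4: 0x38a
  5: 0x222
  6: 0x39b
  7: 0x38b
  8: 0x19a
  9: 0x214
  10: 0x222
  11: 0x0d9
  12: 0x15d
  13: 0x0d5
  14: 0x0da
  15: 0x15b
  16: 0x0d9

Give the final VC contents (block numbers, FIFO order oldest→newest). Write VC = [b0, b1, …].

#0 0x39e→b57/s1 MISS; vc=[]
#1 0x354→b53/s5 MISS; vc=[]
#2 0x392→b57/s1 L1-HIT; vc=[]
#3 0x387→b56/s0 MISS; vc=[]
#4 0x38a→b56/s0 L1-HIT; vc=[]
#5 0x222→b34/s2 MISS; vc=[]
#6 0x39b→b57/s1 L1-HIT; vc=[]
#7 0x38b→b56/s0 L1-HIT; vc=[]
#8 0x19a→b25/s1 MISS; vc=[57]
#9 0x214→b33/s1 MISS; vc=[57,25]
#10 0x222→b34/s2 L1-HIT; vc=[57,25]
#11 0xd9→b13/s5 MISS; vc=[57,25,53]
#12 0x15d→b21/s5 MISS; vc=[57,25,53,13]
#13 0xd5→b13/s5 VC-HIT; vc=[57,25,53,21]
#14 0xda→b13/s5 L1-HIT; vc=[57,25,53,21]
#15 0x15b→b21/s5 VC-HIT; vc=[57,25,53,13]
#16 0xd9→b13/s5 VC-HIT; vc=[57,25,53,21]

VC = [57, 25, 53, 21]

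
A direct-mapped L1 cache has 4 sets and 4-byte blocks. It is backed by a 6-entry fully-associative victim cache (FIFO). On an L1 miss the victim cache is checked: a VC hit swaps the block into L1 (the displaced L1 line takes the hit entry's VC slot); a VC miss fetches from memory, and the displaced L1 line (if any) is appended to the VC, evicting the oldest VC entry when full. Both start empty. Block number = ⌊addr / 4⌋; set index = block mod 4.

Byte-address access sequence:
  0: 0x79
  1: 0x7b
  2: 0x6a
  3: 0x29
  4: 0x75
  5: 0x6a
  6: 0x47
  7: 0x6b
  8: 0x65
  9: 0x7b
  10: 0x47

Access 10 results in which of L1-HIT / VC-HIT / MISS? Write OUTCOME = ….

0: 0x79 (blk 30, set 2) → MISS  vc=[]
1: 0x7b (blk 30, set 2) → L1-HIT  vc=[]
2: 0x6a (blk 26, set 2) → MISS  vc=[30]
3: 0x29 (blk 10, set 2) → MISS  vc=[30, 26]
4: 0x75 (blk 29, set 1) → MISS  vc=[30, 26]
5: 0x6a (blk 26, set 2) → VC-HIT  vc=[30, 10]
6: 0x47 (blk 17, set 1) → MISS  vc=[30, 10, 29]
7: 0x6b (blk 26, set 2) → L1-HIT  vc=[30, 10, 29]
8: 0x65 (blk 25, set 1) → MISS  vc=[30, 10, 29, 17]
9: 0x7b (blk 30, set 2) → VC-HIT  vc=[26, 10, 29, 17]
10: 0x47 (blk 17, set 1) → VC-HIT  vc=[26, 10, 29, 25]

OUTCOME = VC-HIT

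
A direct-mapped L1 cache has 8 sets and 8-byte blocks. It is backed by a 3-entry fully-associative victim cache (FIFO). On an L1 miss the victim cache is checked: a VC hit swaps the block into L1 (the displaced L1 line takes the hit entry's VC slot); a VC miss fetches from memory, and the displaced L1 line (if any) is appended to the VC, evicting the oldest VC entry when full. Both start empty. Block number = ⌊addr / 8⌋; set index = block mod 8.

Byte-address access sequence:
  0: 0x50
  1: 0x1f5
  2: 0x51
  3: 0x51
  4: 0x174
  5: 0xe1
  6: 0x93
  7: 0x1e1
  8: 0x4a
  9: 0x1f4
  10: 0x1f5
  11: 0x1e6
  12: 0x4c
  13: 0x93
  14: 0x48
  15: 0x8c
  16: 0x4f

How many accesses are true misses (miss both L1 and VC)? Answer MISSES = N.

MISSES = 8

0: 0x50 (blk 10, set 2) → MISS  vc=[]
1: 0x1f5 (blk 62, set 6) → MISS  vc=[]
2: 0x51 (blk 10, set 2) → L1-HIT  vc=[]
3: 0x51 (blk 10, set 2) → L1-HIT  vc=[]
4: 0x174 (blk 46, set 6) → MISS  vc=[62]
5: 0xe1 (blk 28, set 4) → MISS  vc=[62]
6: 0x93 (blk 18, set 2) → MISS  vc=[62, 10]
7: 0x1e1 (blk 60, set 4) → MISS  vc=[62, 10, 28]
8: 0x4a (blk 9, set 1) → MISS  vc=[62, 10, 28]
9: 0x1f4 (blk 62, set 6) → VC-HIT  vc=[46, 10, 28]
10: 0x1f5 (blk 62, set 6) → L1-HIT  vc=[46, 10, 28]
11: 0x1e6 (blk 60, set 4) → L1-HIT  vc=[46, 10, 28]
12: 0x4c (blk 9, set 1) → L1-HIT  vc=[46, 10, 28]
13: 0x93 (blk 18, set 2) → L1-HIT  vc=[46, 10, 28]
14: 0x48 (blk 9, set 1) → L1-HIT  vc=[46, 10, 28]
15: 0x8c (blk 17, set 1) → MISS  vc=[10, 28, 9]
16: 0x4f (blk 9, set 1) → VC-HIT  vc=[10, 28, 17]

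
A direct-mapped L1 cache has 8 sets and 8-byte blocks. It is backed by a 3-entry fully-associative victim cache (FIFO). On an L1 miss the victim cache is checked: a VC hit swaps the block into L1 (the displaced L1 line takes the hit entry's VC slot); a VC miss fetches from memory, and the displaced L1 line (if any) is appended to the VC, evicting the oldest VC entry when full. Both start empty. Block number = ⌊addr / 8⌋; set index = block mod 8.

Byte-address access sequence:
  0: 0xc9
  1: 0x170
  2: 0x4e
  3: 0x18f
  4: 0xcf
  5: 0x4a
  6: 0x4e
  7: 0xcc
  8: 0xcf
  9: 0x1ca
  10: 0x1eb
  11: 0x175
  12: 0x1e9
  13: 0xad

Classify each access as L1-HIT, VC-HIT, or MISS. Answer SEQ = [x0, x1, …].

0: 0xc9 (blk 25, set 1) → MISS  vc=[]
1: 0x170 (blk 46, set 6) → MISS  vc=[]
2: 0x4e (blk 9, set 1) → MISS  vc=[25]
3: 0x18f (blk 49, set 1) → MISS  vc=[25, 9]
4: 0xcf (blk 25, set 1) → VC-HIT  vc=[49, 9]
5: 0x4a (blk 9, set 1) → VC-HIT  vc=[49, 25]
6: 0x4e (blk 9, set 1) → L1-HIT  vc=[49, 25]
7: 0xcc (blk 25, set 1) → VC-HIT  vc=[49, 9]
8: 0xcf (blk 25, set 1) → L1-HIT  vc=[49, 9]
9: 0x1ca (blk 57, set 1) → MISS  vc=[49, 9, 25]
10: 0x1eb (blk 61, set 5) → MISS  vc=[49, 9, 25]
11: 0x175 (blk 46, set 6) → L1-HIT  vc=[49, 9, 25]
12: 0x1e9 (blk 61, set 5) → L1-HIT  vc=[49, 9, 25]
13: 0xad (blk 21, set 5) → MISS  vc=[9, 25, 61]

SEQ = [MISS, MISS, MISS, MISS, VC-HIT, VC-HIT, L1-HIT, VC-HIT, L1-HIT, MISS, MISS, L1-HIT, L1-HIT, MISS]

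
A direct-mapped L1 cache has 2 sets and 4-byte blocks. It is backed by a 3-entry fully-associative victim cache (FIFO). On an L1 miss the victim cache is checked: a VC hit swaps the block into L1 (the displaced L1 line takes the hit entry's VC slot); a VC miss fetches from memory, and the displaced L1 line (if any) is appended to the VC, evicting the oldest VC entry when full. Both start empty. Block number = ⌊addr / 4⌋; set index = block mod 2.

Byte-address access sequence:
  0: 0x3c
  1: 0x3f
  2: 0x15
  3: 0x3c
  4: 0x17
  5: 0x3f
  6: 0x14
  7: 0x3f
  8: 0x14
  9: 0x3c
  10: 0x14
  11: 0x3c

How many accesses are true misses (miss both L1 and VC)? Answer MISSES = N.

MISSES = 2

#0 0x3c→b15/s1 MISS; vc=[]
#1 0x3f→b15/s1 L1-HIT; vc=[]
#2 0x15→b5/s1 MISS; vc=[15]
#3 0x3c→b15/s1 VC-HIT; vc=[5]
#4 0x17→b5/s1 VC-HIT; vc=[15]
#5 0x3f→b15/s1 VC-HIT; vc=[5]
#6 0x14→b5/s1 VC-HIT; vc=[15]
#7 0x3f→b15/s1 VC-HIT; vc=[5]
#8 0x14→b5/s1 VC-HIT; vc=[15]
#9 0x3c→b15/s1 VC-HIT; vc=[5]
#10 0x14→b5/s1 VC-HIT; vc=[15]
#11 0x3c→b15/s1 VC-HIT; vc=[5]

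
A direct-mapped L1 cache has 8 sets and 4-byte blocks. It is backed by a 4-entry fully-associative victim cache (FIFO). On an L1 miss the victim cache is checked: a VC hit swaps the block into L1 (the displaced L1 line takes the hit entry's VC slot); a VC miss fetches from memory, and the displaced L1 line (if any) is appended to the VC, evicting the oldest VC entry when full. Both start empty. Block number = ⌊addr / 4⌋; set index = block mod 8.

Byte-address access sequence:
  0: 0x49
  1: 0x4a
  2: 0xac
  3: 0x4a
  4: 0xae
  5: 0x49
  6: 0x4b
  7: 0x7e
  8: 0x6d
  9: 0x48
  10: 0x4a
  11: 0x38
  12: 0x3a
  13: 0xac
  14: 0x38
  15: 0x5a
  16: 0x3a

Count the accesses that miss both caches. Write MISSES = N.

MISSES = 6

0: 0x49 (blk 18, set 2) → MISS  vc=[]
1: 0x4a (blk 18, set 2) → L1-HIT  vc=[]
2: 0xac (blk 43, set 3) → MISS  vc=[]
3: 0x4a (blk 18, set 2) → L1-HIT  vc=[]
4: 0xae (blk 43, set 3) → L1-HIT  vc=[]
5: 0x49 (blk 18, set 2) → L1-HIT  vc=[]
6: 0x4b (blk 18, set 2) → L1-HIT  vc=[]
7: 0x7e (blk 31, set 7) → MISS  vc=[]
8: 0x6d (blk 27, set 3) → MISS  vc=[43]
9: 0x48 (blk 18, set 2) → L1-HIT  vc=[43]
10: 0x4a (blk 18, set 2) → L1-HIT  vc=[43]
11: 0x38 (blk 14, set 6) → MISS  vc=[43]
12: 0x3a (blk 14, set 6) → L1-HIT  vc=[43]
13: 0xac (blk 43, set 3) → VC-HIT  vc=[27]
14: 0x38 (blk 14, set 6) → L1-HIT  vc=[27]
15: 0x5a (blk 22, set 6) → MISS  vc=[27, 14]
16: 0x3a (blk 14, set 6) → VC-HIT  vc=[27, 22]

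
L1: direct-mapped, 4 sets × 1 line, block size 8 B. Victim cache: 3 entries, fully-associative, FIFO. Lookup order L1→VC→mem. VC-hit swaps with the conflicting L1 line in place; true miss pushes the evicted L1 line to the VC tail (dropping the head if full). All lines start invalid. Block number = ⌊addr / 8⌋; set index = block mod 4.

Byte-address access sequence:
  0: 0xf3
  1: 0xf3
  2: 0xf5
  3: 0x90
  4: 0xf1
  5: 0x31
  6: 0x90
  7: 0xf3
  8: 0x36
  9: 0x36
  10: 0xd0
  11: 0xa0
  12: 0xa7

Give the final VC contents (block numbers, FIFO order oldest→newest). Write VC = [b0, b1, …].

VC = [30, 18, 6]

  [0] addr=0xf3 blk=30 s=2: MISS | VC []
  [1] addr=0xf3 blk=30 s=2: L1-HIT | VC []
  [2] addr=0xf5 blk=30 s=2: L1-HIT | VC []
  [3] addr=0x90 blk=18 s=2: MISS | VC [30]
  [4] addr=0xf1 blk=30 s=2: VC-HIT | VC [18]
  [5] addr=0x31 blk=6 s=2: MISS | VC [18, 30]
  [6] addr=0x90 blk=18 s=2: VC-HIT | VC [6, 30]
  [7] addr=0xf3 blk=30 s=2: VC-HIT | VC [6, 18]
  [8] addr=0x36 blk=6 s=2: VC-HIT | VC [30, 18]
  [9] addr=0x36 blk=6 s=2: L1-HIT | VC [30, 18]
  [10] addr=0xd0 blk=26 s=2: MISS | VC [30, 18, 6]
  [11] addr=0xa0 blk=20 s=0: MISS | VC [30, 18, 6]
  [12] addr=0xa7 blk=20 s=0: L1-HIT | VC [30, 18, 6]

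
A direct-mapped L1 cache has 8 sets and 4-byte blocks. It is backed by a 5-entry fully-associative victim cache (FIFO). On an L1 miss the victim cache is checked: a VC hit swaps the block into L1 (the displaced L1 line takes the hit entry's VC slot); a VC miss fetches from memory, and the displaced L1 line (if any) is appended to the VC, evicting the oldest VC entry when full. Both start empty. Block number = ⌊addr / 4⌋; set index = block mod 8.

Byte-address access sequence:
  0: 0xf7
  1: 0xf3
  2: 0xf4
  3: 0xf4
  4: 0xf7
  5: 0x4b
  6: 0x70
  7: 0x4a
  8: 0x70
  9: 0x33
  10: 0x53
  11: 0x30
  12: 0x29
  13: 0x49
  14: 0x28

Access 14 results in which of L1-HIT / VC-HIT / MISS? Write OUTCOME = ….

OUTCOME = VC-HIT

0: 0xf7 (blk 61, set 5) → MISS  vc=[]
1: 0xf3 (blk 60, set 4) → MISS  vc=[]
2: 0xf4 (blk 61, set 5) → L1-HIT  vc=[]
3: 0xf4 (blk 61, set 5) → L1-HIT  vc=[]
4: 0xf7 (blk 61, set 5) → L1-HIT  vc=[]
5: 0x4b (blk 18, set 2) → MISS  vc=[]
6: 0x70 (blk 28, set 4) → MISS  vc=[60]
7: 0x4a (blk 18, set 2) → L1-HIT  vc=[60]
8: 0x70 (blk 28, set 4) → L1-HIT  vc=[60]
9: 0x33 (blk 12, set 4) → MISS  vc=[60, 28]
10: 0x53 (blk 20, set 4) → MISS  vc=[60, 28, 12]
11: 0x30 (blk 12, set 4) → VC-HIT  vc=[60, 28, 20]
12: 0x29 (blk 10, set 2) → MISS  vc=[60, 28, 20, 18]
13: 0x49 (blk 18, set 2) → VC-HIT  vc=[60, 28, 20, 10]
14: 0x28 (blk 10, set 2) → VC-HIT  vc=[60, 28, 20, 18]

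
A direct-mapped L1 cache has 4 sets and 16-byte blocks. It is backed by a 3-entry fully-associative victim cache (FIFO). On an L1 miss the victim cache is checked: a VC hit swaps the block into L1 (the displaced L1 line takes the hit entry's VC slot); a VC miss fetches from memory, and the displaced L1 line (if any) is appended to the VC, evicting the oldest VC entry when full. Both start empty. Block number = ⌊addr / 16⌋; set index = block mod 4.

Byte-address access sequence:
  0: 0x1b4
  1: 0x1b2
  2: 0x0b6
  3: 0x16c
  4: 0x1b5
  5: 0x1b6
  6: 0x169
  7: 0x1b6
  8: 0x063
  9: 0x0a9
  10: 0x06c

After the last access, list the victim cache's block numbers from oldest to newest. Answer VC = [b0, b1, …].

VC = [11, 22, 10]

0: 0x1b4 (blk 27, set 3) → MISS  vc=[]
1: 0x1b2 (blk 27, set 3) → L1-HIT  vc=[]
2: 0xb6 (blk 11, set 3) → MISS  vc=[27]
3: 0x16c (blk 22, set 2) → MISS  vc=[27]
4: 0x1b5 (blk 27, set 3) → VC-HIT  vc=[11]
5: 0x1b6 (blk 27, set 3) → L1-HIT  vc=[11]
6: 0x169 (blk 22, set 2) → L1-HIT  vc=[11]
7: 0x1b6 (blk 27, set 3) → L1-HIT  vc=[11]
8: 0x63 (blk 6, set 2) → MISS  vc=[11, 22]
9: 0xa9 (blk 10, set 2) → MISS  vc=[11, 22, 6]
10: 0x6c (blk 6, set 2) → VC-HIT  vc=[11, 22, 10]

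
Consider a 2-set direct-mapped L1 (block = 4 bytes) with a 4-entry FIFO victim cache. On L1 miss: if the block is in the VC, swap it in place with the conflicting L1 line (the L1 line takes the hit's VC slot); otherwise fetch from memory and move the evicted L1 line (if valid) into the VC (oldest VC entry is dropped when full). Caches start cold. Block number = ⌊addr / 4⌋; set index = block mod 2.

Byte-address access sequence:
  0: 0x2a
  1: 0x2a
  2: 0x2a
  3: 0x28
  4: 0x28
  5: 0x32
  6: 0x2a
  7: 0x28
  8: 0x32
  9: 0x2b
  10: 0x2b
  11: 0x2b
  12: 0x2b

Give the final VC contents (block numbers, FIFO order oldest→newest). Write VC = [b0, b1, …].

VC = [12]

0: 0x2a (blk 10, set 0) → MISS  vc=[]
1: 0x2a (blk 10, set 0) → L1-HIT  vc=[]
2: 0x2a (blk 10, set 0) → L1-HIT  vc=[]
3: 0x28 (blk 10, set 0) → L1-HIT  vc=[]
4: 0x28 (blk 10, set 0) → L1-HIT  vc=[]
5: 0x32 (blk 12, set 0) → MISS  vc=[10]
6: 0x2a (blk 10, set 0) → VC-HIT  vc=[12]
7: 0x28 (blk 10, set 0) → L1-HIT  vc=[12]
8: 0x32 (blk 12, set 0) → VC-HIT  vc=[10]
9: 0x2b (blk 10, set 0) → VC-HIT  vc=[12]
10: 0x2b (blk 10, set 0) → L1-HIT  vc=[12]
11: 0x2b (blk 10, set 0) → L1-HIT  vc=[12]
12: 0x2b (blk 10, set 0) → L1-HIT  vc=[12]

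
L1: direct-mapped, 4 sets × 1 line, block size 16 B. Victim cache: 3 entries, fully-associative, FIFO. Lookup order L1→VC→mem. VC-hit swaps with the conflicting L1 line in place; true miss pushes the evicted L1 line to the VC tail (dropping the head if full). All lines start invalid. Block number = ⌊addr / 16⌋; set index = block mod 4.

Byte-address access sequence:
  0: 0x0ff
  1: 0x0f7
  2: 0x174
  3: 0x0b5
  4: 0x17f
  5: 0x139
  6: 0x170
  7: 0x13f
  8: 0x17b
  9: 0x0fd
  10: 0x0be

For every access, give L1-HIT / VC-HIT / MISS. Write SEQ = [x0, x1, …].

0: 0xff (blk 15, set 3) → MISS  vc=[]
1: 0xf7 (blk 15, set 3) → L1-HIT  vc=[]
2: 0x174 (blk 23, set 3) → MISS  vc=[15]
3: 0xb5 (blk 11, set 3) → MISS  vc=[15, 23]
4: 0x17f (blk 23, set 3) → VC-HIT  vc=[15, 11]
5: 0x139 (blk 19, set 3) → MISS  vc=[15, 11, 23]
6: 0x170 (blk 23, set 3) → VC-HIT  vc=[15, 11, 19]
7: 0x13f (blk 19, set 3) → VC-HIT  vc=[15, 11, 23]
8: 0x17b (blk 23, set 3) → VC-HIT  vc=[15, 11, 19]
9: 0xfd (blk 15, set 3) → VC-HIT  vc=[23, 11, 19]
10: 0xbe (blk 11, set 3) → VC-HIT  vc=[23, 15, 19]

SEQ = [MISS, L1-HIT, MISS, MISS, VC-HIT, MISS, VC-HIT, VC-HIT, VC-HIT, VC-HIT, VC-HIT]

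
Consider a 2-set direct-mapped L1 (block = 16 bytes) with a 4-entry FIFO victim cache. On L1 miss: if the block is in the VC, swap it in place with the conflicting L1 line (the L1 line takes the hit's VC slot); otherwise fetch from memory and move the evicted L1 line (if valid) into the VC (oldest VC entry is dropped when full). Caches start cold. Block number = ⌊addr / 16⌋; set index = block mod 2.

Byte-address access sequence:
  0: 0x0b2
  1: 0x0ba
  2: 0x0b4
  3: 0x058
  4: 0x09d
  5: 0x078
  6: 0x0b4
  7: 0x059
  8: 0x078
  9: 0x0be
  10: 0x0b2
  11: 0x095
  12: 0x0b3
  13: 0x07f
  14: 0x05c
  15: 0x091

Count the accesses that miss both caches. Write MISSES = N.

  [0] addr=0xb2 blk=11 s=1: MISS | VC []
  [1] addr=0xba blk=11 s=1: L1-HIT | VC []
  [2] addr=0xb4 blk=11 s=1: L1-HIT | VC []
  [3] addr=0x58 blk=5 s=1: MISS | VC [11]
  [4] addr=0x9d blk=9 s=1: MISS | VC [11, 5]
  [5] addr=0x78 blk=7 s=1: MISS | VC [11, 5, 9]
  [6] addr=0xb4 blk=11 s=1: VC-HIT | VC [7, 5, 9]
  [7] addr=0x59 blk=5 s=1: VC-HIT | VC [7, 11, 9]
  [8] addr=0x78 blk=7 s=1: VC-HIT | VC [5, 11, 9]
  [9] addr=0xbe blk=11 s=1: VC-HIT | VC [5, 7, 9]
  [10] addr=0xb2 blk=11 s=1: L1-HIT | VC [5, 7, 9]
  [11] addr=0x95 blk=9 s=1: VC-HIT | VC [5, 7, 11]
  [12] addr=0xb3 blk=11 s=1: VC-HIT | VC [5, 7, 9]
  [13] addr=0x7f blk=7 s=1: VC-HIT | VC [5, 11, 9]
  [14] addr=0x5c blk=5 s=1: VC-HIT | VC [7, 11, 9]
  [15] addr=0x91 blk=9 s=1: VC-HIT | VC [7, 11, 5]

MISSES = 4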